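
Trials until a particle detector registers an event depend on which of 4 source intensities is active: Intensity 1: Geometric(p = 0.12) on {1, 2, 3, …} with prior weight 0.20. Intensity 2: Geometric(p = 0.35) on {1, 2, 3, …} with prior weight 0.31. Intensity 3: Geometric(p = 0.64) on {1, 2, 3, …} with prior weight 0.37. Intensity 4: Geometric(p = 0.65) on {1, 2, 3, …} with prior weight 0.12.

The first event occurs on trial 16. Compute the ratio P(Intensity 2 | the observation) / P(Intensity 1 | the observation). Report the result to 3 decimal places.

0.048

Only the two components matter; the odds are (w_i f_i(x)) / (w_j f_j(x)).
Component likelihoods at x = 16:
  p_1 = 0.0176369
  p_2 = 0.000546724
  p_3 = 1.41487e-07
  p_4 = 9.41747e-08
0.000169485 / 0.00352737 ≈ 0.048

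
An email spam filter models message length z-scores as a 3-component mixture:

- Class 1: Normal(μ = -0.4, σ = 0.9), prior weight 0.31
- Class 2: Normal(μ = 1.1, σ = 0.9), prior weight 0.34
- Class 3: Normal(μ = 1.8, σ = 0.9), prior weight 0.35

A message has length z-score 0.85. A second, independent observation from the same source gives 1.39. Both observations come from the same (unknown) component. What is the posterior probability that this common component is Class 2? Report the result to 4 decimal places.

0.6118

P(component k | x) = π_k·f_k(x) / marginal(x), where marginal(x) = Σ_j π_j·f_j(x).
Since both observations come from the same component, the likelihood for component k is f_k(x₁)·f_k(x₂).
  L_1 = [0.168962] × [0.0613342] = 0.0103631
  L_2 = [0.426493] × [0.420845] = 0.179487
  L_3 = [0.253935] × [0.399579] = 0.101467
Multiply by the mixture weights:
  π_1·L_1 = 0.31 × 0.0103631 = 0.00321257
  π_2·L_2 = 0.34 × 0.179487 = 0.0610257
  π_3·L_3 = 0.35 × 0.101467 = 0.0355135
Normaliser: 0.00321257 + 0.0610257 + 0.0355135 = 0.0997518
P(Class 2 | x₁,x₂) ≈ 0.6118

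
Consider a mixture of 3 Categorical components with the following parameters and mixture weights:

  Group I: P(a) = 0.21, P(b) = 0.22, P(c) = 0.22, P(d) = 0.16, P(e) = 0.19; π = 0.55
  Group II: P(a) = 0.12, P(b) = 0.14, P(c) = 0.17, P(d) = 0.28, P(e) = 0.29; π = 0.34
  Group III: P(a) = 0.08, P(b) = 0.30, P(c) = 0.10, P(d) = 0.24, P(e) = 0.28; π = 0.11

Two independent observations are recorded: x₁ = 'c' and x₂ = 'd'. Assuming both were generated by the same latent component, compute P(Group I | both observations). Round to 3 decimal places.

P(component k | x) = w_k·f_k(x) / marginal(x), where marginal(x) = Σ_j w_j·f_j(x).
Since both observations come from the same component, the likelihood for component k is f_k(x₁)·f_k(x₂).
  f_I = [0.22] × [0.16] = 0.0352
  f_II = [0.17] × [0.28] = 0.0476
  f_III = [0.1] × [0.24] = 0.024
Unnormalised posteriors:
  w_I·f_I = 0.55 × 0.0352 = 0.01936
  w_II·f_II = 0.34 × 0.0476 = 0.016184
  w_III·f_III = 0.11 × 0.024 = 0.00264
Sum: 0.01936 + 0.016184 + 0.00264 = 0.038184
So the posterior for Group I is 0.01936 / 0.038184 ≈ 0.507.

0.507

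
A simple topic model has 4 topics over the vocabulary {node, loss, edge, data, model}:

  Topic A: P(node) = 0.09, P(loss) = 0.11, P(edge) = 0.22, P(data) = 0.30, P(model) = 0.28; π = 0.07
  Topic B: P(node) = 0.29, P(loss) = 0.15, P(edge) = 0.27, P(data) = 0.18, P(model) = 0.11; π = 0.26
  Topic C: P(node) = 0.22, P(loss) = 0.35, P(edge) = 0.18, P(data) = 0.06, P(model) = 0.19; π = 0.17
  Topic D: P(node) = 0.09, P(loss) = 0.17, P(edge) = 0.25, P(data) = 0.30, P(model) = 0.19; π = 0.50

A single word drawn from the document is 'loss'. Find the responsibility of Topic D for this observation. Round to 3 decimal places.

0.445

Apply Bayes' rule: the posterior for each component is proportional to its prior times its likelihood at x.
Component likelihoods at x = 'loss':
  f_A = 0.11
  f_B = 0.15
  f_C = 0.35
  f_D = 0.17
Prior × likelihood for each component:
  π_A·f_A = 0.07 × 0.11 = 0.0077
  π_B·f_B = 0.26 × 0.15 = 0.039
  π_C·f_C = 0.17 × 0.35 = 0.0595
  π_D·f_D = 0.50 × 0.17 = 0.085
Sum: 0.0077 + 0.039 + 0.0595 + 0.085 = 0.1912
Responsibility of Topic D: 0.085 / 0.1912 ≈ 0.445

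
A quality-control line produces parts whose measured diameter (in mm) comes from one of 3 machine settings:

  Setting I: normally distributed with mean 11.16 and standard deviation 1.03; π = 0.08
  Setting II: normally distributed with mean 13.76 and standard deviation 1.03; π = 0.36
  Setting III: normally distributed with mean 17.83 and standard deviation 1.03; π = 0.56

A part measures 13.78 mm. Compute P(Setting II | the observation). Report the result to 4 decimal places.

0.9907

Apply Bayes' rule: the posterior for each component is proportional to its prior times its likelihood at x.
Evaluate each component's likelihood at the observed value:
  L_I = (1/(1.03·√(2π)))·exp(−(13.78−11.16)²/(2·1.03²)) = 0.387323·exp(-3.23518) = 0.0152424
  L_II = (1/(1.03·√(2π)))·exp(−(13.78−13.76)²/(2·1.03²)) = 0.387323·exp(-0.00019) = 0.38725
  L_III = (1/(1.03·√(2π)))·exp(−(13.78−17.83)²/(2·1.03²)) = 0.387323·exp(-7.73046) = 0.000170128
Multiply by the mixture weights:
  w_I·L_I = 0.08 × 0.0152424 = 0.00121939
  w_II·L_II = 0.36 × 0.38725 = 0.13941
  w_III·L_III = 0.56 × 0.000170128 = 9.52714e-05
Marginal: 0.00121939 + 0.13941 + 9.52714e-05 = 0.140725
Responsibility of Setting II: 0.13941 / 0.140725 ≈ 0.9907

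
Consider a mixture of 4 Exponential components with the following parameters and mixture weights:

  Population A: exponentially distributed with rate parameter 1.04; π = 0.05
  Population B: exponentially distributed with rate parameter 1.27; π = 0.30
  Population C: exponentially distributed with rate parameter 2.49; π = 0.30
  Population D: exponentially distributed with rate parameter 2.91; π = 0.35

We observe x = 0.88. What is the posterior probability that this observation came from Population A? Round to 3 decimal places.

0.068

Apply Bayes' rule: the posterior for each component is proportional to its prior times its likelihood at x.
Component likelihoods at x = 0.88:
  f_A = 1.04·e^(−1.04·0.88) = 1.04·e^(−0.9152) = 0.416454
  f_B = 1.27·e^(−1.27·0.88) = 1.27·e^(−1.1176) = 0.415371
  f_C = 2.49·e^(−2.49·0.88) = 2.49·e^(−2.1912) = 0.278338
  f_D = 2.91·e^(−2.91·0.88) = 2.91·e^(−2.5608) = 0.224777
Unnormalised posteriors:
  π_A·f_A = 0.05 × 0.416454 = 0.0208227
  π_B·f_B = 0.30 × 0.415371 = 0.124611
  π_C·f_C = 0.30 × 0.278338 = 0.0835015
  π_D·f_D = 0.35 × 0.224777 = 0.0786719
Denominator: 0.0208227 + 0.124611 + 0.0835015 + 0.0786719 = 0.307607
Responsibility of Population A: 0.0208227 / 0.307607 ≈ 0.068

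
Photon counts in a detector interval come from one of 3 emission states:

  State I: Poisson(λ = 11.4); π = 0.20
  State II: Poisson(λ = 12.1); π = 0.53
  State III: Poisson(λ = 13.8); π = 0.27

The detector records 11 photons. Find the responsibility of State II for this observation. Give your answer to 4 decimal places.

Posterior ∝ prior × likelihood, so P(k | x) ∝ π_k f_k(x); normalise over all components.
Poisson probabilities:
  p_I = 0.118533
  p_II = 0.113376
  p_III = 0.0879529
Weight by the priors:
  π_I·p_I = 0.20 × 0.118533 = 0.0237067
  π_II·p_II = 0.53 × 0.113376 = 0.0600891
  π_III·p_III = 0.27 × 0.0879529 = 0.0237473
Marginal: 0.0237067 + 0.0600891 + 0.0237473 = 0.107543
P(State II | the observation) ≈ 0.5587

0.5587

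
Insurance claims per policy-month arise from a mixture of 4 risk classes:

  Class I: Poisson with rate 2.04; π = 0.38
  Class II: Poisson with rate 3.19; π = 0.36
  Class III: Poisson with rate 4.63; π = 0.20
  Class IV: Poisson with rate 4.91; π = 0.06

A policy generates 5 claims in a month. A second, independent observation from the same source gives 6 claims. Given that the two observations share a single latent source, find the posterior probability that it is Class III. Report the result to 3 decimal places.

P(component k | x) = P(Z=k)·f_k(x) / marginal(x), where marginal(x) = Σ_j P(Z=j)·f_j(x).
Since both observations come from the same component, the likelihood for component k is f_k(x₁)·f_k(x₂).
  L_I = [0.0382833] × [0.0130163] = 0.000498307
  L_II = [0.113337] × [0.0602577] = 0.00682944
  L_III = [0.172958] × [0.133466] = 0.023084
  L_IV = [0.175324] × [0.143473] = 0.0251542
Unnormalised posteriors:
  P(Z=I)·L_I = 0.38 × 0.000498307 = 0.000189356
  P(Z=II)·L_II = 0.36 × 0.00682944 = 0.0024586
  P(Z=III)·L_III = 0.20 × 0.023084 = 0.00461679
  P(Z=IV)·L_IV = 0.06 × 0.0251542 = 0.00150925
Denominator: 0.000189356 + 0.0024586 + 0.00461679 + 0.00150925 = 0.008774
P(Class III | data) ≈ 0.526

0.526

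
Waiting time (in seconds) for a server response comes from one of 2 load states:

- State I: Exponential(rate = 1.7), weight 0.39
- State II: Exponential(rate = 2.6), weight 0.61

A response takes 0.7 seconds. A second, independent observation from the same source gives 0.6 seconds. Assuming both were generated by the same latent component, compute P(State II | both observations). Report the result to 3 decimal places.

Posterior ∝ prior × likelihood, so P(k | x) ∝ P(Z=k) f_k(x); normalise over all components.
Since both observations come from the same component, the likelihood for component k is f_k(x₁)·f_k(x₂).
  f_I = [1.7·e^(−1.7·0.7) = 1.7·e^(−1.1900) = 0.517176] × [0.613011] = 0.317035
  f_II = [2.6·e^(−2.6·0.7) = 2.6·e^(−1.8200) = 0.421267] × [0.546354] = 0.230161
Unnormalised posteriors:
  P(Z=I)·f_I = 0.39 × 0.317035 = 0.123644
  P(Z=II)·f_II = 0.61 × 0.230161 = 0.140398
Sum: 0.123644 + 0.140398 = 0.264042
P(State II | data) = 0.140398 / 0.264042 ≈ 0.532

0.532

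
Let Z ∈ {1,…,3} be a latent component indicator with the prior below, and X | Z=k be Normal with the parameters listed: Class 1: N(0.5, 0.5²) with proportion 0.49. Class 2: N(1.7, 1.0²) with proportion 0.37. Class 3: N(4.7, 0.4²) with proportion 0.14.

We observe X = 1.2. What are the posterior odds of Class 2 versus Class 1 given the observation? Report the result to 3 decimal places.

0.888

Posterior odds = (π_i f_i(x)) / (π_j f_j(x)); the normalising sum cancels.
Normal densities:
  p_1 = (1/(0.5·√(2π)))·exp(−(1.2−0.5)²/(2·0.5²)) = 0.797885·exp(-0.98000) = 0.299455
  p_2 = (1/(1.0·√(2π)))·exp(−(1.2−1.7)²/(2·1.0²)) = 0.398942·exp(-0.12500) = 0.352065
  p_3 = (1/(0.4·√(2π)))·exp(−(1.2−4.7)²/(2·0.4²)) = 0.997356·exp(-38.28125) = 2.36328e-17
0.130264 / 0.146733 ≈ 0.888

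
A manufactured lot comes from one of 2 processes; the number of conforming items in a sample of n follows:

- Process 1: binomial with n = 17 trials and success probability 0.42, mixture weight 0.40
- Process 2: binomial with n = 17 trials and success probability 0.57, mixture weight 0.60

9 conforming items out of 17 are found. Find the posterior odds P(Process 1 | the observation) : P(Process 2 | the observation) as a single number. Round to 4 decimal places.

The posterior odds equal the prior odds times the likelihood ratio: (π_i/π_j)·(f_i(x)/f_j(x)).
Component likelihoods at x = 9 conforming items out of 17:
  L_1 = C(17,9)·0.42^9·0.58^8 = 24310·0.000406671·0.0128063 = 0.126605
  L_2 = C(17,9)·0.57^9·0.43^8 = 24310·0.00635146·0.00116882 = 0.180471
Odds = (0.40/0.60) × (0.126605/0.180471) = 0.666667 × 0.70153 ≈ 0.4677

0.4677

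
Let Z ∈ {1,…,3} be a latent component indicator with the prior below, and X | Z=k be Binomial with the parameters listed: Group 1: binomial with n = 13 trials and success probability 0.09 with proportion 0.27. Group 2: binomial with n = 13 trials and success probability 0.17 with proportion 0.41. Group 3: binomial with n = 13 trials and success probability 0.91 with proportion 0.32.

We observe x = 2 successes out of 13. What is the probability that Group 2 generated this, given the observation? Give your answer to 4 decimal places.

Apply Bayes' rule: the posterior for each component is proportional to its prior times its likelihood at x.
Component likelihoods at x = 2 successes out of 13:
  f_1 = 0.22389
  f_2 = 0.290303
  f_3 = 2.02696e-10
Multiply by the mixture weights:
  π_1·f_1 = 0.27 × 0.22389 = 0.0604503
  π_2·f_2 = 0.41 × 0.290303 = 0.119024
  π_3·f_3 = 0.32 × 2.02696e-10 = 6.48627e-11
Marginal: 0.0604503 + 0.119024 + 6.48627e-11 = 0.179475
P(Group 2 | x) ≈ 0.6632

0.6632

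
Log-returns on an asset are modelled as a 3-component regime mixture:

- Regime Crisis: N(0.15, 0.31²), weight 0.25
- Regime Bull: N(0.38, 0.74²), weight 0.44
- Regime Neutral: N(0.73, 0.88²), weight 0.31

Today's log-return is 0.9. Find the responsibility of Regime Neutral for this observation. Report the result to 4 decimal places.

P(component k | x) = w_k·f_k(x) / marginal(x), where marginal(x) = Σ_j w_j·f_j(x).
Component likelihoods at x = 0.9:
  p_Crisis = (1/(0.31·√(2π)))·exp(−(0.9−0.15)²/(2·0.31²)) = 1.286911·exp(-2.92664) = 0.0689486
  p_Bull = (1/(0.74·√(2π)))·exp(−(0.9−0.38)²/(2·0.74²)) = 0.539111·exp(-0.24690) = 0.421166
  p_Neutral = (1/(0.88·√(2π)))·exp(−(0.9−0.73)²/(2·0.88²)) = 0.453344·exp(-0.01866) = 0.444963
Multiply by the mixture weights:
  w_Crisis·p_Crisis = 0.25 × 0.0689486 = 0.0172371
  w_Bull·p_Bull = 0.44 × 0.421166 = 0.185313
  w_Neutral·p_Neutral = 0.31 × 0.444963 = 0.137938
Marginal: 0.0172371 + 0.185313 + 0.137938 = 0.340488
Responsibility of Regime Neutral: 0.137938 / 0.340488 ≈ 0.4051

0.4051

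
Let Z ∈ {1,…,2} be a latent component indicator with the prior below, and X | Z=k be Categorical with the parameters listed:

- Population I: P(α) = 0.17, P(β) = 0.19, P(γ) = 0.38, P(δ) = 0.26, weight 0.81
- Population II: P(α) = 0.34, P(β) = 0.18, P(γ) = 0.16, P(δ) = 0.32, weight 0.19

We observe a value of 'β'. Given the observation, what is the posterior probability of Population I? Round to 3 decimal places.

0.818

Apply Bayes' rule: the posterior for each component is proportional to its prior times its likelihood at x.
Evaluate each component's likelihood at the observed value:
  p_I = 0.19
  p_II = 0.18
Unnormalised posteriors:
  π_I·p_I = 0.81 × 0.19 = 0.1539
  π_II·p_II = 0.19 × 0.18 = 0.0342
Sum: 0.1539 + 0.0342 = 0.1881
P(Population I | 'β') ≈ 0.818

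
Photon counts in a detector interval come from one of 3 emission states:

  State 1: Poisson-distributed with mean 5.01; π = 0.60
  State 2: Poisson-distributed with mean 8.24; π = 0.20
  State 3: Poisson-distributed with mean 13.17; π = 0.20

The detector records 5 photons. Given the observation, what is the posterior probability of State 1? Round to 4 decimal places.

0.8542

Posterior ∝ prior × likelihood, so P(k | x) ∝ π_k f_k(x); normalise over all components.
Poisson probabilities:
  p_1 = e^(−5.01)·5.01^5/5! = 0.175466
  p_2 = e^(−8.24)·8.24^5/5! = 0.083535
  p_3 = e^(−13.17)·13.17^5/5! = 0.00629636
Multiply by the mixture weights:
  π_1·p_1 = 0.60 × 0.175466 = 0.105279
  π_2·p_2 = 0.20 × 0.083535 = 0.016707
  π_3·p_3 = 0.20 × 0.00629636 = 0.00125927
Normaliser: 0.105279 + 0.016707 + 0.00125927 = 0.123246
P(State 1 | the observation) = 0.105279 / 0.123246 ≈ 0.8542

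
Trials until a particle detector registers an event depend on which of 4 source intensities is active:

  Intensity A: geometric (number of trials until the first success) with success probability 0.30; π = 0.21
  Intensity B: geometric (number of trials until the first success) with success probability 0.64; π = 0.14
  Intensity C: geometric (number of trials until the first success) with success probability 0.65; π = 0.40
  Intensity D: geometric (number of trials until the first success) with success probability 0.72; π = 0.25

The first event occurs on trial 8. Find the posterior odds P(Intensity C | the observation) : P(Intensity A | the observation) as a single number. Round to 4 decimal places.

0.0322

Since P(k|x) ∝ w_k f_k(x), the posterior odds are w_i f_i(x) / (w_j f_j(x)).
Geometric probabilities:
  L_A = 0.30·(1−0.30)^7 = 0.30·0.0823543 = 0.0247063
  L_B = 0.64·(1−0.64)^7 = 0.64·0.000783642 = 0.000501531
  L_C = 0.65·(1−0.65)^7 = 0.65·0.000643393 = 0.000418205
  L_D = 0.72·(1−0.72)^7 = 0.72·0.000134929 = 9.71491e-05
Odds = (0.40/0.21) × (0.000418205/0.0247063) = 1.90476 × 0.0169271 ≈ 0.0322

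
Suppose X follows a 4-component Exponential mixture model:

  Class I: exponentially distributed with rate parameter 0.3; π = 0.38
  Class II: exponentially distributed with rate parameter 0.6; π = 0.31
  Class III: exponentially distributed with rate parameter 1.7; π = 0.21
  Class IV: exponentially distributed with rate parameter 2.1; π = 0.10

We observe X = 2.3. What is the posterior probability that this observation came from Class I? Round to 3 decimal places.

0.507

Apply Bayes' rule: the posterior for each component is proportional to its prior times its likelihood at x.
Component likelihoods at x = 2.3:
  f_I = 0.150473
  f_II = 0.150947
  f_III = 0.0340689
  f_IV = 0.0167717
Unnormalised posteriors:
  π_I·f_I = 0.38 × 0.150473 = 0.0571797
  π_II·f_II = 0.31 × 0.150947 = 0.0467936
  π_III·f_III = 0.21 × 0.0340689 = 0.00715446
  π_IV·f_IV = 0.10 × 0.0167717 = 0.00167717
Marginal: 0.0571797 + 0.0467936 + 0.00715446 + 0.00167717 = 0.112805
P(Class I | x) ≈ 0.507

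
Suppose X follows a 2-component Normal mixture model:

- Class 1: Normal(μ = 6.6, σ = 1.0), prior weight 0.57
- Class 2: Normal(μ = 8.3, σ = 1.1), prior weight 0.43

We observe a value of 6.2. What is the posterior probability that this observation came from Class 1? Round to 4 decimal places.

0.8928

The responsibility of component k is π_k f_k(x) divided by Σ_j π_j f_j(x).
Evaluate each component's likelihood at the observed value:
  f_1 = 0.36827
  f_2 = 0.0586268
Unnormalised posteriors:
  π_1·f_1 = 0.57 × 0.36827 = 0.209914
  π_2·f_2 = 0.43 × 0.0586268 = 0.0252095
Denominator: 0.209914 + 0.0252095 = 0.235124
P(Class 1 | 6.2) = 0.209914 / 0.235124 ≈ 0.8928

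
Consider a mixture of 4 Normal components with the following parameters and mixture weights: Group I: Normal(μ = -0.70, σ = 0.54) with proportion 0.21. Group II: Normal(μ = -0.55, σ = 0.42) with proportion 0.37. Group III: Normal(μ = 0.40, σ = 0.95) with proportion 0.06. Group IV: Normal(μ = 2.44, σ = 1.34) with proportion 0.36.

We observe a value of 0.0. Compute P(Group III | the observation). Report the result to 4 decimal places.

Posterior ∝ prior × likelihood, so P(k | x) ∝ P(Z=k) f_k(x); normalise over all components.
Normal densities:
  f_I = 0.318879
  f_II = 0.402982
  f_III = 0.384317
  f_IV = 0.0567308
Multiply by the mixture weights:
  P(Z=I)·f_I = 0.21 × 0.318879 = 0.0669645
  P(Z=II)·f_II = 0.37 × 0.402982 = 0.149103
  P(Z=III)·f_III = 0.06 × 0.384317 = 0.023059
  P(Z=IV)·f_IV = 0.36 × 0.0567308 = 0.0204231
Denominator: 0.0669645 + 0.149103 + 0.023059 + 0.0204231 = 0.25955
Responsibility of Group III: 0.023059 / 0.25955 ≈ 0.0888

0.0888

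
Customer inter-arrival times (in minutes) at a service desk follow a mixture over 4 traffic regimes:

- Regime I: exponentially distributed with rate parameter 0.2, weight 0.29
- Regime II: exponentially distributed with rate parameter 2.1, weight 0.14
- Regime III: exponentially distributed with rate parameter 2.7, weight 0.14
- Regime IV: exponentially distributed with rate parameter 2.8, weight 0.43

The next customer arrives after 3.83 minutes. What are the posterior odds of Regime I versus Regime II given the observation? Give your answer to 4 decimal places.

Only the two components matter; the odds are (P(Z=i) f_i(x)) / (P(Z=j) f_j(x)).
Component likelihoods at x = 3.83 minutes:
  f_I = 0.2·e^(−0.2·3.83) = 0.2·e^(−0.7660) = 0.0929738
  f_II = 2.1·e^(−2.1·3.83) = 2.1·e^(−8.0430) = 0.000674821
  f_III = 2.7·e^(−2.7·3.83) = 2.7·e^(−10.3410) = 8.71615e-05
  f_IV = 2.8·e^(−2.8·3.83) = 2.8·e^(−10.7240) = 6.16288e-05
Odds = (0.29/0.14) × (0.0929738/0.000674821) = 2.07143 × 137.775 ≈ 285.3919

285.3919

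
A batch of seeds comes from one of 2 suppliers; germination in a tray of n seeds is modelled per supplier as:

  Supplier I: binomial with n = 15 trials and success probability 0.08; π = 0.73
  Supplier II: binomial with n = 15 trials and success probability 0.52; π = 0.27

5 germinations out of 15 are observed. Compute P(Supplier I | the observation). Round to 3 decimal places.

0.135

Apply Bayes' rule: the posterior for each component is proportional to its prior times its likelihood at x.
Evaluate each component's likelihood at the observed value:
  f_I = 0.00427448
  f_II = 0.0741284
Weight by the priors:
  π_I·f_I = 0.73 × 0.00427448 = 0.00312037
  π_II·f_II = 0.27 × 0.0741284 = 0.0200147
Normaliser: 0.00312037 + 0.0200147 = 0.023135
So the posterior for Supplier I is 0.00312037 / 0.023135 ≈ 0.135.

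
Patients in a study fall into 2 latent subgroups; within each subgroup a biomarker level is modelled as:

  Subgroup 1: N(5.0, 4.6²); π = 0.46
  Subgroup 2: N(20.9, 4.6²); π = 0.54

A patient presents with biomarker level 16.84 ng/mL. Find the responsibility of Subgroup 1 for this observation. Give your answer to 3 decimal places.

0.044

P(component k | x) = π_k·f_k(x) / marginal(x), where marginal(x) = Σ_j π_j·f_j(x).
Normal densities:
  p_1 = 0.00315897
  p_2 = 0.0587483
Multiply by the mixture weights:
  π_1·p_1 = 0.46 × 0.00315897 = 0.00145313
  π_2·p_2 = 0.54 × 0.0587483 = 0.0317241
Marginal: 0.00145313 + 0.0317241 = 0.0331772
So the posterior for Subgroup 1 is 0.00145313 / 0.0331772 ≈ 0.044.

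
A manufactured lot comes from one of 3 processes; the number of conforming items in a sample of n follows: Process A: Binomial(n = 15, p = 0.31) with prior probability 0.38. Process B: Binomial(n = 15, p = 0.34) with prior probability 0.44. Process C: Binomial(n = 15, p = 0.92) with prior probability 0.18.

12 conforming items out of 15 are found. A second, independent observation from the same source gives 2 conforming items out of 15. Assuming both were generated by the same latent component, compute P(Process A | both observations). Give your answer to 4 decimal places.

The responsibility of component k is w_k f_k(x) divided by Σ_j w_j f_j(x).
Since both observations come from the same component, the likelihood for component k is f_k(x₁)·f_k(x₂).
  L_A = [C(15,12)·0.31^12·0.69^3 = 455·7.87663e-07·0.328509 = 0.000117733] × [0.0810869] = 9.54662e-06
  L_B = [C(15,12)·0.34^12·0.66^3 = 455·2.38642e-06·0.287496 = 0.000312169] × [0.0547291] = 1.70847e-05
  L_C = [C(15,12)·0.92^12·0.08^3 = 455·0.367666·0.000512 = 0.0856516] × [4.88579e-13] = 4.18476e-14
Multiply by the mixture weights:
  w_A·L_A = 0.38 × 9.54662e-06 = 3.62772e-06
  w_B·L_B = 0.44 × 1.70847e-05 = 7.51729e-06
  w_C·L_C = 0.18 × 4.18476e-14 = 7.53256e-15
Evidence: 3.62772e-06 + 7.51729e-06 + 7.53256e-15 = 1.1145e-05
P(Process A | x) ≈ 0.3255

0.3255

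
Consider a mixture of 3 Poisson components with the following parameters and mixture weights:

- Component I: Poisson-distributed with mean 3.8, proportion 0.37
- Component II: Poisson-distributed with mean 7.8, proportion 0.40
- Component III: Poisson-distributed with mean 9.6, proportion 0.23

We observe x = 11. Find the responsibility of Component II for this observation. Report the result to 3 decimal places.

The responsibility of component k is w_k f_k(x) divided by Σ_j w_j f_j(x).
Poisson probabilities:
  L_I = e^(−3.8)·3.8^11/11! = 0.00133704
  L_II = e^(−7.8)·7.8^11/11! = 0.0667403
  L_III = e^(−9.6)·9.6^11/11! = 0.108293
Prior × likelihood for each component:
  w_I·L_I = 0.37 × 0.00133704 = 0.000494705
  w_II·L_II = 0.40 × 0.0667403 = 0.0266961
  w_III·L_III = 0.23 × 0.108293 = 0.0249074
Normaliser: 0.000494705 + 0.0266961 + 0.0249074 = 0.0520982
So the posterior for Component II is 0.0266961 / 0.0520982 ≈ 0.512.

0.512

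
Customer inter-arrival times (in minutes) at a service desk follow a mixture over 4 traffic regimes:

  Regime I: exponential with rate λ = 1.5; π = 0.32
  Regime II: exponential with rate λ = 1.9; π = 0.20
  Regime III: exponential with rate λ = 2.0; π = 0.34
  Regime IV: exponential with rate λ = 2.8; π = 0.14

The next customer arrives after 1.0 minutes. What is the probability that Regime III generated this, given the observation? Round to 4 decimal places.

Apply Bayes' rule: the posterior for each component is proportional to its prior times its likelihood at x.
Component likelihoods at x = 1.0 minutes:
  f_I = 1.5·e^(−1.5·1.0) = 1.5·e^(−1.5000) = 0.334695
  f_II = 1.9·e^(−1.9·1.0) = 1.9·e^(−1.9000) = 0.28418
  f_III = 2.0·e^(−2.0·1.0) = 2.0·e^(−2.0000) = 0.270671
  f_IV = 2.8·e^(−2.8·1.0) = 2.8·e^(−2.8000) = 0.170268
Prior × likelihood for each component:
  π_I·f_I = 0.32 × 0.334695 = 0.107102
  π_II·f_II = 0.20 × 0.28418 = 0.0568361
  π_III·f_III = 0.34 × 0.270671 = 0.092028
  π_IV·f_IV = 0.14 × 0.170268 = 0.0238375
Normaliser: 0.107102 + 0.0568361 + 0.092028 + 0.0238375 = 0.279804
P(Regime III | x) = 0.092028 / 0.279804 ≈ 0.3289

0.3289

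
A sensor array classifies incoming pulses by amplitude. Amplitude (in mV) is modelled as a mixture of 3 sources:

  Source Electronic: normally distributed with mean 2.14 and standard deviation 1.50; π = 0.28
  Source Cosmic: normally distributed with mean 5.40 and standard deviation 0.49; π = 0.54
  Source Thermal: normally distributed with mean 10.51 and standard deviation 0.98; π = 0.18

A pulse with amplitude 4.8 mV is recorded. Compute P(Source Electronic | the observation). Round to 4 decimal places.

Apply Bayes' rule: the posterior for each component is proportional to its prior times its likelihood at x.
Evaluate each component's likelihood at the observed value:
  p_Electronic = (1/(1.50·√(2π)))·exp(−(4.8−2.14)²/(2·1.50²)) = 0.265962·exp(-1.57236) = 0.0552018
  p_Cosmic = (1/(0.49·√(2π)))·exp(−(4.8−5.40)²/(2·0.49²)) = 0.814168·exp(-0.74969) = 0.384706
  p_Thermal = (1/(0.98·√(2π)))·exp(−(4.8−10.51)²/(2·0.98²)) = 0.407084·exp(-16.97423) = 1.7293e-08
Prior × likelihood for each component:
  π_Electronic·p_Electronic = 0.28 × 0.0552018 = 0.0154565
  π_Cosmic·p_Cosmic = 0.54 × 0.384706 = 0.207741
  π_Thermal·p_Thermal = 0.18 × 1.7293e-08 = 3.11274e-09
Marginal: 0.0154565 + 0.207741 + 3.11274e-09 = 0.223198
So the posterior for Source Electronic is 0.0154565 / 0.223198 ≈ 0.0693.

0.0693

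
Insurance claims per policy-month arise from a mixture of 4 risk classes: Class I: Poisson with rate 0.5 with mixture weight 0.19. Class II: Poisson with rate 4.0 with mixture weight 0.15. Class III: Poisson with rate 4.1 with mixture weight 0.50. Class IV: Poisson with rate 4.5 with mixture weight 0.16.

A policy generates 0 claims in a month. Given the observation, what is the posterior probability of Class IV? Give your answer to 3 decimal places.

P(component k | x) = π_k·f_k(x) / marginal(x), where marginal(x) = Σ_j π_j·f_j(x).
Evaluate each component's likelihood at the observed value:
  p_I = e^(−0.5)·0.5^0/0! = 0.606531
  p_II = e^(−4.0)·4.0^0/0! = 0.0183156
  p_III = e^(−4.1)·4.1^0/0! = 0.0165727
  p_IV = e^(−4.5)·4.5^0/0! = 0.011109
Weight by the priors:
  π_I·p_I = 0.19 × 0.606531 = 0.115241
  π_II·p_II = 0.15 × 0.0183156 = 0.00274735
  π_III·p_III = 0.50 × 0.0165727 = 0.00828634
  π_IV·p_IV = 0.16 × 0.011109 = 0.00177744
Denominator: 0.115241 + 0.00274735 + 0.00828634 + 0.00177744 = 0.128052
So the posterior for Class IV is 0.00177744 / 0.128052 ≈ 0.014.

0.014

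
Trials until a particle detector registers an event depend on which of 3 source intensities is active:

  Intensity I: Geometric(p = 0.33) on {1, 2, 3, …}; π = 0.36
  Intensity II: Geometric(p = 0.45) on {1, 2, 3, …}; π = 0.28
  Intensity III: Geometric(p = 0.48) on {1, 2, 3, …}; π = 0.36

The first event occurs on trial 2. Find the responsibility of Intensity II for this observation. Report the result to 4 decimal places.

Posterior ∝ prior × likelihood, so P(k | x) ∝ π_k f_k(x); normalise over all components.
Evaluate each component's likelihood at the observed value:
  f_I = 0.33·(1−0.33)^1 = 0.33·0.67 = 0.2211
  f_II = 0.45·(1−0.45)^1 = 0.45·0.55 = 0.2475
  f_III = 0.48·(1−0.48)^1 = 0.48·0.52 = 0.2496
Multiply by the mixture weights:
  π_I·f_I = 0.36 × 0.2211 = 0.079596
  π_II·f_II = 0.28 × 0.2475 = 0.0693
  π_III·f_III = 0.36 × 0.2496 = 0.089856
Marginal: 0.079596 + 0.0693 + 0.089856 = 0.238752
P(Intensity II | x) ≈ 0.2903

0.2903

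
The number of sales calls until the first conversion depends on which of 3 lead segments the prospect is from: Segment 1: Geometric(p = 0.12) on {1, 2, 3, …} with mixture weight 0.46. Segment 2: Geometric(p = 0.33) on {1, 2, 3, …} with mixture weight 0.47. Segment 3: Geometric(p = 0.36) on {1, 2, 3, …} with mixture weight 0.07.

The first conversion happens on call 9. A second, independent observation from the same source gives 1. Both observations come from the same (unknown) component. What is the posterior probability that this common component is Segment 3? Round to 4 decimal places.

0.0541

Apply Bayes' rule: the posterior for each component is proportional to its prior times its likelihood at x.
Since both observations come from the same component, the likelihood for component k is f_k(x₁)·f_k(x₂).
  L_1 = [0.0431561] × [0.12] = 0.00517874
  L_2 = [0.0134002] × [0.33] = 0.00442208
  L_3 = [0.0101331] × [0.36] = 0.00364792
Unnormalised posteriors:
  P(Z=1)·L_1 = 0.46 × 0.00517874 = 0.00238222
  P(Z=2)·L_2 = 0.47 × 0.00442208 = 0.00207838
  P(Z=3)·L_3 = 0.07 × 0.00364792 = 0.000255354
Normaliser: 0.00238222 + 0.00207838 + 0.000255354 = 0.00471595
So the posterior for Segment 3 is 0.000255354 / 0.00471595 ≈ 0.0541.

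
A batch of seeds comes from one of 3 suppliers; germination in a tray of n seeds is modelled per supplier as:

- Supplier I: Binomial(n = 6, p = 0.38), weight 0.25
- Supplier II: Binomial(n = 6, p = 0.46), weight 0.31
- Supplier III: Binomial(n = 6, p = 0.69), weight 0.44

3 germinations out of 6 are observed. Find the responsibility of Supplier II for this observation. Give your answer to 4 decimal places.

0.3854

P(component k | x) = P(Z=k)·f_k(x) / marginal(x), where marginal(x) = Σ_j P(Z=j)·f_j(x).
Component likelihoods at x = 3 germinations out of 6:
  L_I = C(6,3)·0.38^3·0.62^3 = 20·0.054872·0.238328 = 0.261551
  L_II = C(6,3)·0.46^3·0.54^3 = 20·0.097336·0.157464 = 0.306538
  L_III = C(6,3)·0.69^3·0.31^3 = 20·0.328509·0.029791 = 0.195732
Multiply by the mixture weights:
  P(Z=I)·L_I = 0.25 × 0.261551 = 0.0653877
  P(Z=II)·L_II = 0.31 × 0.306538 = 0.0950269
  P(Z=III)·L_III = 0.44 × 0.195732 = 0.0861222
Denominator: 0.0653877 + 0.0950269 + 0.0861222 = 0.246537
P(Supplier II | x) = 0.0950269 / 0.246537 ≈ 0.3854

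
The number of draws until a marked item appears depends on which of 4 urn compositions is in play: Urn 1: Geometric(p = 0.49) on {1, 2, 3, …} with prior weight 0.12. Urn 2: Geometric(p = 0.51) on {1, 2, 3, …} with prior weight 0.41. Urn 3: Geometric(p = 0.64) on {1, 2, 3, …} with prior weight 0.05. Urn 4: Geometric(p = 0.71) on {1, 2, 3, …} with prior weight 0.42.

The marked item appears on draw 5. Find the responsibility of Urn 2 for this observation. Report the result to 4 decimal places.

0.6453

The responsibility of component k is π_k f_k(x) divided by Σ_j π_j f_j(x).
Evaluate each component's likelihood at the observed value:
  p_1 = 0.49·(1−0.49)^4 = 0.49·0.067652 = 0.0331495
  p_2 = 0.51·(1−0.51)^4 = 0.51·0.057648 = 0.0294005
  p_3 = 0.64·(1−0.64)^4 = 0.64·0.0167962 = 0.0107495
  p_4 = 0.71·(1−0.71)^4 = 0.71·0.00707281 = 0.0050217
Prior × likelihood for each component:
  π_1·p_1 = 0.12 × 0.0331495 = 0.00397794
  π_2·p_2 = 0.41 × 0.0294005 = 0.0120542
  π_3·p_3 = 0.05 × 0.0107495 = 0.000537477
  π_4·p_4 = 0.42 × 0.0050217 = 0.00210911
Normaliser: 0.00397794 + 0.0120542 + 0.000537477 + 0.00210911 = 0.0186787
So the posterior for Urn 2 is 0.0120542 / 0.0186787 ≈ 0.6453.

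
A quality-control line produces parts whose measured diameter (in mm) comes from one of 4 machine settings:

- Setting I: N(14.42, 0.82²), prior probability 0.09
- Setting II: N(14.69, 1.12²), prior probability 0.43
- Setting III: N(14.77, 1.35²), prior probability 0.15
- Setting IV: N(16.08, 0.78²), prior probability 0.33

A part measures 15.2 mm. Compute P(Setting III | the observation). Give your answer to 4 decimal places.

0.1417

By Bayes' theorem, P(k | x) = π_k f_k(x) / Σ_j π_j f_j(x).
Component likelihoods at x = 15.2 mm:
  L_I = 0.309469
  L_II = 0.321119
  L_III = 0.280896
  L_IV = 0.270658
Multiply by the mixture weights:
  π_I·L_I = 0.09 × 0.309469 = 0.0278522
  π_II·L_II = 0.43 × 0.321119 = 0.138081
  π_III·L_III = 0.15 × 0.280896 = 0.0421344
  π_IV·L_IV = 0.33 × 0.270658 = 0.089317
Marginal: 0.0278522 + 0.138081 + 0.0421344 + 0.089317 = 0.297385
P(Setting III | 15.2 mm) = 0.0421344 / 0.297385 ≈ 0.1417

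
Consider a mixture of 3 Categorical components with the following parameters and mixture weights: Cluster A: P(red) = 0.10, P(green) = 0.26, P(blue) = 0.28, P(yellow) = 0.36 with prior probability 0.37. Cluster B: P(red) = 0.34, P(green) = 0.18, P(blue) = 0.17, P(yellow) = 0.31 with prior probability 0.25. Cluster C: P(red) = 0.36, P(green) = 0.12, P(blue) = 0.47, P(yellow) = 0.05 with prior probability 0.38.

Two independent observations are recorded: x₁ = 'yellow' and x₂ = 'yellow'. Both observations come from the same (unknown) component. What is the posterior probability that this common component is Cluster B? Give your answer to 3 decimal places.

Apply Bayes' rule: the posterior for each component is proportional to its prior times its likelihood at x.
Since both observations come from the same component, the likelihood for component k is f_k(x₁)·f_k(x₂).
  f_A = [0.36] × [0.36] = 0.1296
  f_B = [0.31] × [0.31] = 0.0961
  f_C = [0.05] × [0.05] = 0.0025
Multiply by the mixture weights:
  w_A·f_A = 0.37 × 0.1296 = 0.047952
  w_B·f_B = 0.25 × 0.0961 = 0.024025
  w_C·f_C = 0.38 × 0.0025 = 0.00095
Normaliser: 0.047952 + 0.024025 + 0.00095 = 0.072927
P(Cluster B | x₁,x₂) ≈ 0.329

0.329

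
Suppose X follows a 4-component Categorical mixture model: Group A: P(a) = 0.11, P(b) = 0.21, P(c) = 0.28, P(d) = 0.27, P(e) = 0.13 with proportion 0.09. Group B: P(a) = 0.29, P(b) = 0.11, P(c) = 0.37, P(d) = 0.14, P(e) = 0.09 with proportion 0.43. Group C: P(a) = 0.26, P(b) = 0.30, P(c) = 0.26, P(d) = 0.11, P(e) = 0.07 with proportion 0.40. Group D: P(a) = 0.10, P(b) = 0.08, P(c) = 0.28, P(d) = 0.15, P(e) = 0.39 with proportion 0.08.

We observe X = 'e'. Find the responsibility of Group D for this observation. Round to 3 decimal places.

0.285

The responsibility of component k is π_k f_k(x) divided by Σ_j π_j f_j(x).
Evaluate each component's likelihood at the observed value:
  f_A = 0.13
  f_B = 0.09
  f_C = 0.07
  f_D = 0.39
Prior × likelihood for each component:
  π_A·f_A = 0.09 × 0.13 = 0.0117
  π_B·f_B = 0.43 × 0.09 = 0.0387
  π_C·f_C = 0.40 × 0.07 = 0.028
  π_D·f_D = 0.08 × 0.39 = 0.0312
Evidence: 0.0117 + 0.0387 + 0.028 + 0.0312 = 0.1096
P(Group D | the observation) ≈ 0.285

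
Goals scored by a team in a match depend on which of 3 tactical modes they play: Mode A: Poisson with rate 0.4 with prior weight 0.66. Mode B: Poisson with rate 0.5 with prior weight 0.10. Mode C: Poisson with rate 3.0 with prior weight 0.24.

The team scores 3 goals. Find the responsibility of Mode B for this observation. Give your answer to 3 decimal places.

0.021

By Bayes' theorem, P(k | x) = P(Z=k) f_k(x) / Σ_j P(Z=j) f_j(x).
Poisson probabilities:
  f_A = e^(−0.4)·0.4^3/3! = 0.00715008
  f_B = e^(−0.5)·0.5^3/3! = 0.0126361
  f_C = e^(−3.0)·3.0^3/3! = 0.224042
Multiply by the mixture weights:
  P(Z=A)·f_A = 0.66 × 0.00715008 = 0.00471905
  P(Z=B)·f_B = 0.10 × 0.0126361 = 0.00126361
  P(Z=C)·f_C = 0.24 × 0.224042 = 0.05377
Evidence: 0.00471905 + 0.00126361 + 0.05377 = 0.0597527
So the posterior for Mode B is 0.00126361 / 0.0597527 ≈ 0.021.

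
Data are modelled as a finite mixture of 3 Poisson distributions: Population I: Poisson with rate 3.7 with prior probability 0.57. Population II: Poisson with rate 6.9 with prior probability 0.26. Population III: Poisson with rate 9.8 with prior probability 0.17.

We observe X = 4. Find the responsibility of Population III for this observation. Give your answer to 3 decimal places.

Posterior ∝ prior × likelihood, so P(k | x) ∝ w_k f_k(x); normalise over all components.
Component likelihoods at x = 4:
  f_I = e^(−3.7)·3.7^4/4! = 0.193066
  f_II = e^(−6.9)·6.9^4/4! = 0.0951816
  f_III = e^(−9.8)·9.8^4/4! = 0.0213112
Multiply by the mixture weights:
  w_I·f_I = 0.57 × 0.193066 = 0.110048
  w_II·f_II = 0.26 × 0.0951816 = 0.0247472
  w_III·f_III = 0.17 × 0.0213112 = 0.0036229
Sum: 0.110048 + 0.0247472 + 0.0036229 = 0.138418
Responsibility of Population III: 0.0036229 / 0.138418 ≈ 0.026

0.026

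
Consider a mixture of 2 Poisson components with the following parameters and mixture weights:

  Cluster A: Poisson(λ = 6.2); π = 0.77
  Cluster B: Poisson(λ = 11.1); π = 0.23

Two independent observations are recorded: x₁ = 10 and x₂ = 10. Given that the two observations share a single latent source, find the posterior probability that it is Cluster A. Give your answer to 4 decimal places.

By Bayes' theorem, P(k | x) = w_k f_k(x) / Σ_j w_j f_j(x).
Since both observations come from the same component, the likelihood for component k is f_k(x₁)·f_k(x₂).
  L_A = [e^(−6.2)·6.2^10/10! = 0.0469384] × [0.0469384] = 0.00220321
  L_B = [e^(−11.1)·11.1^10/10! = 0.118249] × [0.118249] = 0.0139829
Weight by the priors:
  w_A·L_A = 0.77 × 0.00220321 = 0.00169647
  w_B·L_B = 0.23 × 0.0139829 = 0.00321606
Sum: 0.00169647 + 0.00321606 = 0.00491253
P(Cluster A | x) = 0.00169647 / 0.00491253 ≈ 0.3453

0.3453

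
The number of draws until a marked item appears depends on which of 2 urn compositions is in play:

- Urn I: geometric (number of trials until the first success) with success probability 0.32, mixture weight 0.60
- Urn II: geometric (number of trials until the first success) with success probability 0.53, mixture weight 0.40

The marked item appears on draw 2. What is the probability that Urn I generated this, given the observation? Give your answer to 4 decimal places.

0.5672

P(component k | x) = π_k·f_k(x) / marginal(x), where marginal(x) = Σ_j π_j·f_j(x).
Component likelihoods at x = 2:
  L_I = 0.32·(1−0.32)^1 = 0.32·0.68 = 0.2176
  L_II = 0.53·(1−0.53)^1 = 0.53·0.47 = 0.2491
Unnormalised posteriors:
  π_I·L_I = 0.60 × 0.2176 = 0.13056
  π_II·L_II = 0.40 × 0.2491 = 0.09964
Evidence: 0.13056 + 0.09964 = 0.2302
P(Urn I | x) ≈ 0.5672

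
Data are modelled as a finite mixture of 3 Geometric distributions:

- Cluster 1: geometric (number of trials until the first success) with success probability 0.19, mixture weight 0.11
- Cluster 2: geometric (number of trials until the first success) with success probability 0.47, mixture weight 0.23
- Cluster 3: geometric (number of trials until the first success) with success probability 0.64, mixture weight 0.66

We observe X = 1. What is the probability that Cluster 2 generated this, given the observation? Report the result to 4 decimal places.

The responsibility of component k is π_k f_k(x) divided by Σ_j π_j f_j(x).
Evaluate each component's likelihood at the observed value:
  f_1 = 0.19·(1−0.19)^0 = 0.19·1 = 0.19
  f_2 = 0.47·(1−0.47)^0 = 0.47·1 = 0.47
  f_3 = 0.64·(1−0.64)^0 = 0.64·1 = 0.64
Weight by the priors:
  π_1·f_1 = 0.11 × 0.19 = 0.0209
  π_2·f_2 = 0.23 × 0.47 = 0.1081
  π_3·f_3 = 0.66 × 0.64 = 0.4224
Denominator: 0.0209 + 0.1081 + 0.4224 = 0.5514
P(Cluster 2 | x) ≈ 0.1960

0.1960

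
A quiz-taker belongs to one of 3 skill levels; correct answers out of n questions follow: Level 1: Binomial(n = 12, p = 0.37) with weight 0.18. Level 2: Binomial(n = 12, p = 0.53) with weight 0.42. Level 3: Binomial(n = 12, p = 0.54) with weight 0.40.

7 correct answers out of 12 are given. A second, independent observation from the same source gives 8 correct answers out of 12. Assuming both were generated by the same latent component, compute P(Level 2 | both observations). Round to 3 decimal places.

Apply Bayes' rule: the posterior for each component is proportional to its prior times its likelihood at x.
Since both observations come from the same component, the likelihood for component k is f_k(x₁)·f_k(x₂).
  L_1 = [C(12,7)·0.37^7·0.63^5 = 792·0.000949319·0.0992437 = 0.0746174] × [0.0273893] = 0.00204372
  L_2 = [C(12,7)·0.53^7·0.47^5 = 792·0.0117471·0.0229345 = 0.213376] × [0.150385] = 0.0320885
  L_3 = [C(12,7)·0.54^7·0.46^5 = 792·0.0133893·0.0205963 = 0.218409] × [0.160246] = 0.0349991
Unnormalised posteriors:
  π_1·L_1 = 0.18 × 0.00204372 = 0.000367869
  π_2·L_2 = 0.42 × 0.0320885 = 0.0134772
  π_3·L_3 = 0.40 × 0.0349991 = 0.0139997
Normaliser: 0.000367869 + 0.0134772 + 0.0139997 = 0.0278447
So the posterior for Level 2 is 0.0134772 / 0.0278447 ≈ 0.484.

0.484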